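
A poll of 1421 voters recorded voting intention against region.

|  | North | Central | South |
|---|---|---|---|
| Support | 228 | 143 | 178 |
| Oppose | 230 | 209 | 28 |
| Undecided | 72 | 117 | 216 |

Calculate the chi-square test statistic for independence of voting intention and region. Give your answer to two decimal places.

Row totals: 549, 467, 405. Column totals: 530, 469, 422. Grand total N = 1421.
Expected counts (row total × column total / N):
  Support, North: 549×530/1421 = 204.764
  Support, Central: 549×469/1421 = 181.197
  Support, South: 549×422/1421 = 163.039
  Oppose, North: 467×530/1421 = 174.180
  Oppose, Central: 467×469/1421 = 154.133
  Oppose, South: 467×422/1421 = 138.687
  Undecided, North: 405×530/1421 = 151.056
  Undecided, Central: 405×469/1421 = 133.670
  Undecided, South: 405×422/1421 = 120.274
Contributions (O − E)²/E:
  (228 − 204.764)²/204.764 = 2.6368
  (143 − 181.197)²/181.197 = 8.0521
  (178 − 163.039)²/163.039 = 1.3729
  (230 − 174.180)²/174.180 = 17.8888
  (209 − 154.133)²/154.133 = 19.5311
  (28 − 138.687)²/138.687 = 88.3400
  (72 − 151.056)²/151.056 = 41.3744
  (117 − 133.670)²/133.670 = 2.0789
  (216 − 120.274)²/120.274 = 76.1883
χ² = 2.6368 + 8.0521 + 1.3729 + 17.8888 + 19.5311 + 88.3400 + 41.3744 + 2.0789 + 76.1883 = 257.46

257.46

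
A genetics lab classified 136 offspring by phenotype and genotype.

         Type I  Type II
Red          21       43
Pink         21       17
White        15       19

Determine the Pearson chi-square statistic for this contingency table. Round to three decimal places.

Row totals: 64, 38, 34. Column totals: 57, 79. Grand total N = 136.
Expected counts (row total × column total / N):
  Red, Type I: 64×57/136 = 26.8235
  Red, Type II: 64×79/136 = 37.1765
  Pink, Type I: 38×57/136 = 15.9265
  Pink, Type II: 38×79/136 = 22.0735
  White, Type I: 34×57/136 = 14.2500
  White, Type II: 34×79/136 = 19.7500
Contributions (O − E)²/E:
  (21 − 26.8235)²/26.8235 = 1.2643
  (43 − 37.1765)²/37.1765 = 0.9122
  (21 − 15.9265)²/15.9265 = 1.6162
  (17 − 22.0735)²/22.0735 = 1.1661
  (15 − 14.2500)²/14.2500 = 0.0395
  (19 − 19.7500)²/19.7500 = 0.0285
χ² = 1.2643 + 0.9122 + 1.6162 + 1.1661 + 0.0395 + 0.0285 = 5.027

5.027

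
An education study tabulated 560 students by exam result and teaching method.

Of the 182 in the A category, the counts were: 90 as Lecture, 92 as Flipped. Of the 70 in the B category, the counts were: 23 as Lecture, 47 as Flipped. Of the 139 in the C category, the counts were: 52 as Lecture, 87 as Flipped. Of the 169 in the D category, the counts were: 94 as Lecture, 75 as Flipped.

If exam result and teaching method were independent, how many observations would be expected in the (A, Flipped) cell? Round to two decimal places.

Row total (A) = 182; column total (Flipped) = 301; grand total N = 560.
Expected count = (row total × column total) / N = 182 × 301 / 560 = 97.83.

97.83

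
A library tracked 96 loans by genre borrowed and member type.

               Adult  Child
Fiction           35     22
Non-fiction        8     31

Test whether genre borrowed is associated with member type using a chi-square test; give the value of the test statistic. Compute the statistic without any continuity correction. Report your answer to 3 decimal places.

15.657

Row totals: 57, 39. Column totals: 43, 53. Grand total N = 96.
Expected counts (row total × column total / N):
  Fiction, Adult: 57×43/96 = 25.5312
  Fiction, Child: 57×53/96 = 31.4688
  Non-fiction, Adult: 39×43/96 = 17.4688
  Non-fiction, Child: 39×53/96 = 21.5312
Contributions (O − E)²/E:
  (35 − 25.5312)²/25.5312 = 3.5117
  (22 − 31.4688)²/31.4688 = 2.8491
  (8 − 17.4688)²/17.4688 = 5.1325
  (31 − 21.5312)²/21.5312 = 4.1641
χ² = 3.5117 + 2.8491 + 5.1325 + 4.1641 = 15.657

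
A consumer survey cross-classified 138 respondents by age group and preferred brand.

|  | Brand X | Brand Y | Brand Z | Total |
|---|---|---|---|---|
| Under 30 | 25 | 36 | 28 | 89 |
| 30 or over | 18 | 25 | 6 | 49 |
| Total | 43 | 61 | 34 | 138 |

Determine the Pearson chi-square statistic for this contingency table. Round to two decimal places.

Grand total N = 138.
Expected counts (row total × column total / N):
  Under 30, Brand X: 89×43/138 = 27.732
  Under 30, Brand Y: 89×61/138 = 39.341
  Under 30, Brand Z: 89×34/138 = 21.928
  30 or over, Brand X: 49×43/138 = 15.268
  30 or over, Brand Y: 49×61/138 = 21.659
  30 or over, Brand Z: 49×34/138 = 12.072
Contributions (O − E)²/E:
  (25 − 27.732)²/27.732 = 0.2691
  (36 − 39.341)²/39.341 = 0.2837
  (28 − 21.928)²/21.928 = 1.6814
  (18 − 15.268)²/15.268 = 0.4889
  (25 − 21.659)²/21.659 = 0.5154
  (6 − 12.072)²/12.072 = 3.0541
χ² = 0.2691 + 0.2837 + 1.6814 + 0.4889 + 0.5154 + 3.0541 = 6.29

6.29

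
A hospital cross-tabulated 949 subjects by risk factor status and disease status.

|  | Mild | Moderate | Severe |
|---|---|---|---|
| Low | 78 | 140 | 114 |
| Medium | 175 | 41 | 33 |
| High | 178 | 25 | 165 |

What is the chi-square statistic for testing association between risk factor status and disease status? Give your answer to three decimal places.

220.020

Row totals: 332, 249, 368. Column totals: 431, 206, 312. Grand total N = 949.
Expected counts (row total × column total / N):
  Low, Mild: 332×431/949 = 150.7819
  Low, Moderate: 332×206/949 = 72.0674
  Low, Severe: 332×312/949 = 109.1507
  Medium, Mild: 249×431/949 = 113.0864
  Medium, Moderate: 249×206/949 = 54.0506
  Medium, Severe: 249×312/949 = 81.8630
  High, Mild: 368×431/949 = 167.1317
  High, Moderate: 368×206/949 = 79.8820
  High, Severe: 368×312/949 = 120.9863
Contributions (O − E)²/E:
  (78 − 150.7819)²/150.7819 = 35.1316
  (140 − 72.0674)²/72.0674 = 64.0350
  (114 − 109.1507)²/109.1507 = 0.2154
  (175 − 113.0864)²/113.0864 = 33.8970
  (41 − 54.0506)²/54.0506 = 3.1511
  (33 − 81.8630)²/81.8630 = 29.1657
  (178 − 167.1317)²/167.1317 = 0.7067
  (25 − 79.8820)²/79.8820 = 37.7060
  (165 − 120.9863)²/120.9863 = 16.0118
χ² = 35.1316 + 64.0350 + 0.2154 + 33.8970 + 3.1511 + 29.1657 + 0.7067 + 37.7060 + 16.0118 = 220.020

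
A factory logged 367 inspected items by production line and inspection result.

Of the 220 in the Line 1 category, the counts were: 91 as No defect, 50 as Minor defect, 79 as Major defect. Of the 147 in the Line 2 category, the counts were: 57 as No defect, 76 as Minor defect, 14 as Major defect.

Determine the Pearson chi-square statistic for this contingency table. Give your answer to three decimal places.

Row totals: 220, 147. Column totals: 148, 126, 93. Grand total N = 367.
Expected counts (row total × column total / N):
  Line 1, No defect: 220×148/367 = 88.7193
  Line 1, Minor defect: 220×126/367 = 75.5313
  Line 1, Major defect: 220×93/367 = 55.7493
  Line 2, No defect: 147×148/367 = 59.2807
  Line 2, Minor defect: 147×126/367 = 50.4687
  Line 2, Major defect: 147×93/367 = 37.2507
Contributions (O − E)²/E:
  (91 − 88.7193)²/88.7193 = 0.0586
  (50 − 75.5313)²/75.5313 = 8.6302
  (79 − 55.7493)²/55.7493 = 9.6969
  (57 − 59.2807)²/59.2807 = 0.0877
  (76 − 50.4687)²/50.4687 = 12.9159
  (14 − 37.2507)²/37.2507 = 14.5123
χ² = 0.0586 + 8.6302 + 9.6969 + 0.0877 + 12.9159 + 14.5123 = 45.902

45.902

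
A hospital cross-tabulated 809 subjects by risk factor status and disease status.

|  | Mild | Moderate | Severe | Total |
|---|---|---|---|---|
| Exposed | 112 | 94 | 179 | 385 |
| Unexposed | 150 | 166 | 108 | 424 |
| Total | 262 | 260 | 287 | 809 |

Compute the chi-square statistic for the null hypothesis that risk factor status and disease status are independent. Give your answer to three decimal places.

41.230

Grand total N = 809.
Expected counts (row total × column total / N):
  Exposed, Mild: 385×262/809 = 124.6848
  Exposed, Moderate: 385×260/809 = 123.7330
  Exposed, Severe: 385×287/809 = 136.5822
  Unexposed, Mild: 424×262/809 = 137.3152
  Unexposed, Moderate: 424×260/809 = 136.2670
  Unexposed, Severe: 424×287/809 = 150.4178
Contributions (O − E)²/E:
  (112 − 124.6848)²/124.6848 = 1.2905
  (94 − 123.7330)²/123.7330 = 7.1448
  (179 − 136.5822)²/136.5822 = 13.1735
  (150 − 137.3152)²/137.3152 = 1.1718
  (166 − 136.2670)²/136.2670 = 6.4876
  (108 − 150.4178)²/150.4178 = 11.9618
χ² = 1.2905 + 7.1448 + 13.1735 + 1.1718 + 6.4876 + 11.9618 = 41.230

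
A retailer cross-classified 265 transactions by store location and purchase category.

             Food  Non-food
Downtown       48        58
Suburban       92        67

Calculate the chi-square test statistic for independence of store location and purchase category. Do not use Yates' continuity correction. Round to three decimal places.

4.038

Row totals: 106, 159. Column totals: 140, 125. Grand total N = 265.
Expected counts (row total × column total / N):
  Downtown, Food: 106×140/265 = 56.0000
  Downtown, Non-food: 106×125/265 = 50.0000
  Suburban, Food: 159×140/265 = 84.0000
  Suburban, Non-food: 159×125/265 = 75.0000
Contributions (O − E)²/E:
  (48 − 56.0000)²/56.0000 = 1.1429
  (58 − 50.0000)²/50.0000 = 1.2800
  (92 − 84.0000)²/84.0000 = 0.7619
  (67 − 75.0000)²/75.0000 = 0.8533
χ² = 1.1429 + 1.2800 + 0.7619 + 0.8533 = 4.038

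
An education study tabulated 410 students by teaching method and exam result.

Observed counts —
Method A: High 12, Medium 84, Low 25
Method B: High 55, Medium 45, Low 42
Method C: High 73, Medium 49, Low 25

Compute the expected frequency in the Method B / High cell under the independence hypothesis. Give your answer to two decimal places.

Row total (Method B) = 142; column total (High) = 140; grand total N = 410.
Expected count = (row total × column total) / N = 142 × 140 / 410 = 48.49.

48.49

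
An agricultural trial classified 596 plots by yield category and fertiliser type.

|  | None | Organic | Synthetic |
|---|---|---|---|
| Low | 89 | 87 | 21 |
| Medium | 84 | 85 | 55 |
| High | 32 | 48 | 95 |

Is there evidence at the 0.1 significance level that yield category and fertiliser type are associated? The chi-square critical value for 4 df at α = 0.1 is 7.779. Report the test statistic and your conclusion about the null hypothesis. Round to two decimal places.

Row totals: 197, 224, 175. Column totals: 205, 220, 171. Grand total N = 596.
Expected counts (row total × column total / N):
  Low, None: 197×205/596 = 67.7601
  Low, Organic: 197×220/596 = 72.7181
  Low, Synthetic: 197×171/596 = 56.5218
  Medium, None: 224×205/596 = 77.0470
  Medium, Organic: 224×220/596 = 82.6846
  Medium, Synthetic: 224×171/596 = 64.2685
  High, None: 175×205/596 = 60.1930
  High, Organic: 175×220/596 = 64.5973
  High, Synthetic: 175×171/596 = 50.2097
Contributions (O − E)²/E:
  (89 − 67.7601)²/67.7601 = 6.6578
  (87 − 72.7181)²/72.7181 = 2.8050
  (21 − 56.5218)²/56.5218 = 22.3241
  (84 − 77.0470)²/77.0470 = 0.6275
  (85 − 82.6846)²/82.6846 = 0.0648
  (55 − 64.2685)²/64.2685 = 1.3367
  (32 − 60.1930)²/60.1930 = 13.2049
  (48 − 64.5973)²/64.5973 = 4.2644
  (95 − 50.2097)²/50.2097 = 39.9558
χ² = 6.6578 + 2.8050 + 22.3241 + 0.6275 + 0.0648 + 1.3367 + 13.2049 + 4.2644 + 39.9558 = 91.24
df = (3−1)(3−1) = 4. Since 91.24 > 7.779, reject the null hypothesis of independence at α = 0.1.

91.24; reject H₀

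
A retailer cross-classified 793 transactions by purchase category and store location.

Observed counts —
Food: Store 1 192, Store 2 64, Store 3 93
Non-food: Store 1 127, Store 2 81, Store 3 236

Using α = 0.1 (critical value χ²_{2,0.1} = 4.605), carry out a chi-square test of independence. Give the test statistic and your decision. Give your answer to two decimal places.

66.97; reject H₀

Row totals: 349, 444. Column totals: 319, 145, 329. Grand total N = 793.
Expected counts (row total × column total / N):
  Food, Store 1: 349×319/793 = 140.392
  Food, Store 2: 349×145/793 = 63.815
  Food, Store 3: 349×329/793 = 144.793
  Non-food, Store 1: 444×319/793 = 178.608
  Non-food, Store 2: 444×145/793 = 81.185
  Non-food, Store 3: 444×329/793 = 184.207
Contributions (O − E)²/E:
  (192 − 140.392)²/140.392 = 18.9711
  (64 − 63.815)²/63.815 = 0.0005
  (93 − 144.793)²/144.793 = 18.5266
  (127 − 178.608)²/178.608 = 14.9119
  (81 − 81.185)²/81.185 = 0.0004
  (236 − 184.207)²/184.207 = 14.5625
χ² = 18.9711 + 0.0005 + 18.5266 + 14.9119 + 0.0004 + 14.5625 = 66.97
df = (2−1)(3−1) = 2. Since 66.97 > 4.605, reject the null hypothesis of independence at α = 0.1.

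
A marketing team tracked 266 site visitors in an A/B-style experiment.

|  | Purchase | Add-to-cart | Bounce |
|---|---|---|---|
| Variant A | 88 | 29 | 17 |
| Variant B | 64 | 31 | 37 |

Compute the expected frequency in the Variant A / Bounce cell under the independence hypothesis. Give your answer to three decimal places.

Row total (Variant A) = 134; column total (Bounce) = 54; grand total N = 266.
Expected count = (row total × column total) / N = 134 × 54 / 266 = 27.203.

27.203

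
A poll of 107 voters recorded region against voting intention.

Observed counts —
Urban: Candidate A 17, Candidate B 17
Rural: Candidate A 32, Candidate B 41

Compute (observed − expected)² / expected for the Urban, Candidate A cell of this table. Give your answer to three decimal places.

0.131

Row total (Urban) = 34; column total (Candidate A) = 49; N = 107.
Expected count E = 34 × 49 / 107 = 15.5701.
Contribution = (O − E)²/E = (17 − 15.5701)² / 15.5701 = 0.131.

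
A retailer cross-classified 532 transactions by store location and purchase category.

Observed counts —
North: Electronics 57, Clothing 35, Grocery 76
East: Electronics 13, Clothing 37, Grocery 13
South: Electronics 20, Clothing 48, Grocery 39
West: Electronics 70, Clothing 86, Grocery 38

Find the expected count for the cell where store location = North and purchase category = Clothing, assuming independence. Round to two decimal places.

Row total (North) = 168; column total (Clothing) = 206; grand total N = 532.
Expected count = (row total × column total) / N = 168 × 206 / 532 = 65.05.

65.05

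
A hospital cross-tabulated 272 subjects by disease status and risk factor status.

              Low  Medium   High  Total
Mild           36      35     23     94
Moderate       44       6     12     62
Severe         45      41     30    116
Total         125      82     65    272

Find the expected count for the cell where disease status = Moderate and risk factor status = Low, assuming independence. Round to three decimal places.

28.493

Row total (Moderate) = 62; column total (Low) = 125; grand total N = 272.
Expected count = (row total × column total) / N = 62 × 125 / 272 = 28.493.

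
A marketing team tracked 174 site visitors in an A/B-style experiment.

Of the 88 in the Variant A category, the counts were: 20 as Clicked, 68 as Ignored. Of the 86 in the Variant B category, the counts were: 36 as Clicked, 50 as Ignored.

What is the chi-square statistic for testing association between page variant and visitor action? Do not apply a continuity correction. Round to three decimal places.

7.295

Row totals: 88, 86. Column totals: 56, 118. Grand total N = 174.
Expected counts (row total × column total / N):
  Variant A, Clicked: 88×56/174 = 28.3218
  Variant A, Ignored: 88×118/174 = 59.6782
  Variant B, Clicked: 86×56/174 = 27.6782
  Variant B, Ignored: 86×118/174 = 58.3218
Contributions (O − E)²/E:
  (20 − 28.3218)²/28.3218 = 2.4452
  (68 − 59.6782)²/59.6782 = 1.1604
  (36 − 27.6782)²/27.6782 = 2.5021
  (50 − 58.3218)²/58.3218 = 1.1874
χ² = 2.4452 + 1.1604 + 2.5021 + 1.1874 = 7.295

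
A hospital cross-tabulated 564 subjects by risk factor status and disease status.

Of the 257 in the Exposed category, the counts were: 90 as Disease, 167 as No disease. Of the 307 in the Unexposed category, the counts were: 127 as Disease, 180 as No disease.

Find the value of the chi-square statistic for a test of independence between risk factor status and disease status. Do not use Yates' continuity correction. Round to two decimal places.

2.38

Row totals: 257, 307. Column totals: 217, 347. Grand total N = 564.
Expected counts (row total × column total / N):
  Exposed, Disease: 257×217/564 = 98.881
  Exposed, No disease: 257×347/564 = 158.119
  Unexposed, Disease: 307×217/564 = 118.119
  Unexposed, No disease: 307×347/564 = 188.881
Contributions (O − E)²/E:
  (90 − 98.881)²/98.881 = 0.7976
  (167 − 158.119)²/158.119 = 0.4988
  (127 − 118.119)²/118.119 = 0.6677
  (180 − 188.881)²/188.881 = 0.4176
χ² = 0.7976 + 0.4988 + 0.6677 + 0.4176 = 2.38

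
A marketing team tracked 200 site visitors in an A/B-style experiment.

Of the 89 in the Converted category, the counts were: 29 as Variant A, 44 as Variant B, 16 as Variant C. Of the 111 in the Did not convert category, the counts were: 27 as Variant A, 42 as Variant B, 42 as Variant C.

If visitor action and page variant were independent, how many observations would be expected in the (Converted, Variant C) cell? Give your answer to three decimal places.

Row total (Converted) = 89; column total (Variant C) = 58; grand total N = 200.
Expected count = (row total × column total) / N = 89 × 58 / 200 = 25.810.

25.810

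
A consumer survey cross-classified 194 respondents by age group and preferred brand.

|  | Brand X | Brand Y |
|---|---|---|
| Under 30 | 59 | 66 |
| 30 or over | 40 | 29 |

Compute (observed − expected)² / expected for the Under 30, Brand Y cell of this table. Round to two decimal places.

0.37

Row total (Under 30) = 125; column total (Brand Y) = 95; N = 194.
Expected count E = 125 × 95 / 194 = 61.211.
Contribution = (O − E)²/E = (66 − 61.211)² / 61.211 = 0.37.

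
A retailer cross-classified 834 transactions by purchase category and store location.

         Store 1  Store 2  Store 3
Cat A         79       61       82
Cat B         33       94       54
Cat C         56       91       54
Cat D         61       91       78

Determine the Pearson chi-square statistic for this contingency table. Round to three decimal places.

Row totals: 222, 181, 201, 230. Column totals: 229, 337, 268. Grand total N = 834.
Expected counts (row total × column total / N):
  Cat A, Store 1: 222×229/834 = 60.9568
  Cat A, Store 2: 222×337/834 = 89.7050
  Cat A, Store 3: 222×268/834 = 71.3381
  Cat B, Store 1: 181×229/834 = 49.6990
  Cat B, Store 2: 181×337/834 = 73.1379
  Cat B, Store 3: 181×268/834 = 58.1631
  Cat C, Store 1: 201×229/834 = 55.1906
  Cat C, Store 2: 201×337/834 = 81.2194
  Cat C, Store 3: 201×268/834 = 64.5899
  Cat D, Store 1: 230×229/834 = 63.1535
  Cat D, Store 2: 230×337/834 = 92.9376
  Cat D, Store 3: 230×268/834 = 73.9089
Contributions (O − E)²/E:
  (79 − 60.9568)²/60.9568 = 5.3408
  (61 − 89.7050)²/89.7050 = 9.1854
  (82 − 71.3381)²/71.3381 = 1.5935
  (33 − 49.6990)²/49.6990 = 5.6109
  (94 − 73.1379)²/73.1379 = 5.9508
  (54 − 58.1631)²/58.1631 = 0.2980
  (56 − 55.1906)²/55.1906 = 0.0119
  (91 − 81.2194)²/81.2194 = 1.1778
  (54 − 64.5899)²/64.5899 = 1.7363
  (61 − 63.1535)²/63.1535 = 0.0734
  (91 − 92.9376)²/92.9376 = 0.0404
  (78 − 73.9089)²/73.9089 = 0.2265
χ² = 5.3408 + 9.1854 + 1.5935 + 5.6109 + 5.9508 + 0.2980 + 0.0119 + 1.1778 + 1.7363 + 0.0734 + 0.0404 + 0.2265 = 31.246

31.246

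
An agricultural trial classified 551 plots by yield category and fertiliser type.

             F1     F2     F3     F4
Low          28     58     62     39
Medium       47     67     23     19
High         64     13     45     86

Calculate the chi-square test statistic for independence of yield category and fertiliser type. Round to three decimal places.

108.575

Row totals: 187, 156, 208. Column totals: 139, 138, 130, 144. Grand total N = 551.
Expected counts (row total × column total / N):
  Low, F1: 187×139/551 = 47.17423
  Low, F2: 187×138/551 = 46.83485
  Low, F3: 187×130/551 = 44.11978
  Low, F4: 187×144/551 = 48.87114
  Medium, F1: 156×139/551 = 39.35390
  Medium, F2: 156×138/551 = 39.07078
  Medium, F3: 156×130/551 = 36.80581
  Medium, F4: 156×144/551 = 40.76951
  High, F1: 208×139/551 = 52.47187
  High, F2: 208×138/551 = 52.09437
  High, F3: 208×130/551 = 49.07441
  High, F4: 208×144/551 = 54.35935
Contributions (O − E)²/E:
  (28 − 47.17423)²/47.17423 = 7.7935
  (58 − 46.83485)²/46.83485 = 2.6617
  (62 − 44.11978)²/44.11978 = 7.2462
  (39 − 48.87114)²/48.87114 = 1.9938
  (47 − 39.35390)²/39.35390 = 1.4856
  (67 − 39.07078)²/39.07078 = 19.9648
  (23 − 36.80581)²/36.80581 = 5.1785
  (19 − 40.76951)²/40.76951 = 11.6242
  (64 − 52.47187)²/52.47187 = 2.5327
  (13 − 52.09437)²/52.09437 = 29.3385
  (45 − 49.07441)²/49.07441 = 0.3383
  (86 − 54.35935)²/54.35935 = 18.4169
χ² = 7.7935 + 2.6617 + 7.2462 + 1.9938 + 1.4856 + 19.9648 + 5.1785 + 11.6242 + 2.5327 + 29.3385 + 0.3383 + 18.4169 = 108.575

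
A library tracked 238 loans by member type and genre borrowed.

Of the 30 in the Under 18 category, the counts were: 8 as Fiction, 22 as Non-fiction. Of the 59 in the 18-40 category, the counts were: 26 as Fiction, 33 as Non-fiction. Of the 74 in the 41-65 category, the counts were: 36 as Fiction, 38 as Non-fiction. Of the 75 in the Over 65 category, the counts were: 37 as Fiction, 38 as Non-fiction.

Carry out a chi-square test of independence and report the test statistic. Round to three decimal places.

Row totals: 30, 59, 74, 75. Column totals: 107, 131. Grand total N = 238.
Expected counts (row total × column total / N):
  Under 18, Fiction: 30×107/238 = 13.4874
  Under 18, Non-fiction: 30×131/238 = 16.5126
  18-40, Fiction: 59×107/238 = 26.5252
  18-40, Non-fiction: 59×131/238 = 32.4748
  41-65, Fiction: 74×107/238 = 33.2689
  41-65, Non-fiction: 74×131/238 = 40.7311
  Over 65, Fiction: 75×107/238 = 33.7185
  Over 65, Non-fiction: 75×131/238 = 41.2815
Contributions (O − E)²/E:
  (8 − 13.4874)²/13.4874 = 2.2326
  (22 − 16.5126)²/16.5126 = 1.8236
  (26 − 26.5252)²/26.5252 = 0.0104
  (33 − 32.4748)²/32.4748 = 0.0085
  (36 − 33.2689)²/33.2689 = 0.2242
  (38 − 40.7311)²/40.7311 = 0.1831
  (37 − 33.7185)²/33.7185 = 0.3194
  (38 − 41.2815)²/41.2815 = 0.2608
χ² = 2.2326 + 1.8236 + 0.0104 + 0.0085 + 0.2242 + 0.1831 + 0.3194 + 0.2608 = 5.063

5.063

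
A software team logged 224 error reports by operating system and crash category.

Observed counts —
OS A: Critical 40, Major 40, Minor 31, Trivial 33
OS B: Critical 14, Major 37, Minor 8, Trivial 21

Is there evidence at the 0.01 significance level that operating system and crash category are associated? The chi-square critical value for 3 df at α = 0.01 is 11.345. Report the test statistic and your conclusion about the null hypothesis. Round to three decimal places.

Row totals: 144, 80. Column totals: 54, 77, 39, 54. Grand total N = 224.
Expected counts (row total × column total / N):
  OS A, Critical: 144×54/224 = 34.7143
  OS A, Major: 144×77/224 = 49.5000
  OS A, Minor: 144×39/224 = 25.0714
  OS A, Trivial: 144×54/224 = 34.7143
  OS B, Critical: 80×54/224 = 19.2857
  OS B, Major: 80×77/224 = 27.5000
  OS B, Minor: 80×39/224 = 13.9286
  OS B, Trivial: 80×54/224 = 19.2857
Contributions (O − E)²/E:
  (40 − 34.7143)²/34.7143 = 0.8048
  (40 − 49.5000)²/49.5000 = 1.8232
  (31 − 25.0714)²/25.0714 = 1.4019
  (33 − 34.7143)²/34.7143 = 0.0847
  (14 − 19.2857)²/19.2857 = 1.4487
  (37 − 27.5000)²/27.5000 = 3.2818
  (8 − 13.9286)²/13.9286 = 2.5235
  (21 − 19.2857)²/19.2857 = 0.1524
χ² = 0.8048 + 1.8232 + 1.4019 + 0.0847 + 1.4487 + 3.2818 + 2.5235 + 0.1524 = 11.521
df = (2−1)(4−1) = 3. Since 11.521 > 11.345, reject the null hypothesis of independence at α = 0.01.

11.521; reject H₀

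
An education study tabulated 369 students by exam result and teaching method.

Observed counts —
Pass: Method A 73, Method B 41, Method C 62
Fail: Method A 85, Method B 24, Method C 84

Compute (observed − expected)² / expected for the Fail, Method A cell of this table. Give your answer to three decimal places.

0.067

Row total (Fail) = 193; column total (Method A) = 158; N = 369.
Expected count E = 193 × 158 / 369 = 82.6396.
Contribution = (O − E)²/E = (85 − 82.6396)² / 82.6396 = 0.067.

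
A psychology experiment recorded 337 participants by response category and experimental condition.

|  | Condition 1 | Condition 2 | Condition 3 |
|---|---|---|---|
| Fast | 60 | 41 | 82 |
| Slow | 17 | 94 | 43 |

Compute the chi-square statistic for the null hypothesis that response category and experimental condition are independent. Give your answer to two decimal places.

Row totals: 183, 154. Column totals: 77, 135, 125. Grand total N = 337.
Expected counts (row total × column total / N):
  Fast, Condition 1: 183×77/337 = 41.813
  Fast, Condition 2: 183×135/337 = 73.309
  Fast, Condition 3: 183×125/337 = 67.878
  Slow, Condition 1: 154×77/337 = 35.187
  Slow, Condition 2: 154×135/337 = 61.691
  Slow, Condition 3: 154×125/337 = 57.122
Contributions (O − E)²/E:
  (60 − 41.813)²/41.813 = 7.9106
  (41 − 73.309)²/73.309 = 14.2393
  (82 − 67.878)²/67.878 = 2.9381
  (17 − 35.187)²/35.187 = 9.4003
  (94 − 61.691)²/61.691 = 16.9210
  (43 − 57.122)²/57.122 = 3.4913
χ² = 7.9106 + 14.2393 + 2.9381 + 9.4003 + 16.9210 + 3.4913 = 54.90

54.90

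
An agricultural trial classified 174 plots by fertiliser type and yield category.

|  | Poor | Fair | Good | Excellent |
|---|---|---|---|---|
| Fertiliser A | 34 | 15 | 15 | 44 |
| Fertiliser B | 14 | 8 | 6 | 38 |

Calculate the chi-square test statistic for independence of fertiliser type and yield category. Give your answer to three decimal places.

4.908

Row totals: 108, 66. Column totals: 48, 23, 21, 82. Grand total N = 174.
Expected counts (row total × column total / N):
  Fertiliser A, Poor: 108×48/174 = 29.79310
  Fertiliser A, Fair: 108×23/174 = 14.27586
  Fertiliser A, Good: 108×21/174 = 13.03448
  Fertiliser A, Excellent: 108×82/174 = 50.89655
  Fertiliser B, Poor: 66×48/174 = 18.20690
  Fertiliser B, Fair: 66×23/174 = 8.72414
  Fertiliser B, Good: 66×21/174 = 7.96552
  Fertiliser B, Excellent: 66×82/174 = 31.10345
Contributions (O − E)²/E:
  (34 − 29.79310)²/29.79310 = 0.5940
  (15 − 14.27586)²/14.27586 = 0.0367
  (15 − 13.03448)²/13.03448 = 0.2964
  (44 − 50.89655)²/50.89655 = 0.9345
  (14 − 18.20690)²/18.20690 = 0.9720
  (8 − 8.72414)²/8.72414 = 0.0601
  (6 − 7.96552)²/7.96552 = 0.4850
  (38 − 31.10345)²/31.10345 = 1.5292
χ² = 0.5940 + 0.0367 + 0.2964 + 0.9345 + 0.9720 + 0.0601 + 0.4850 + 1.5292 = 4.908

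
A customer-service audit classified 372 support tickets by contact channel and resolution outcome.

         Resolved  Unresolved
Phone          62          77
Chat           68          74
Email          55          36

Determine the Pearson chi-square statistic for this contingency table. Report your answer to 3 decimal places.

5.829

Row totals: 139, 142, 91. Column totals: 185, 187. Grand total N = 372.
Expected counts (row total × column total / N):
  Phone, Resolved: 139×185/372 = 69.1263
  Phone, Unresolved: 139×187/372 = 69.8737
  Chat, Resolved: 142×185/372 = 70.6183
  Chat, Unresolved: 142×187/372 = 71.3817
  Email, Resolved: 91×185/372 = 45.2554
  Email, Unresolved: 91×187/372 = 45.7446
Contributions (O − E)²/E:
  (62 − 69.1263)²/69.1263 = 0.7347
  (77 − 69.8737)²/69.8737 = 0.7268
  (68 − 70.6183)²/70.6183 = 0.0971
  (74 − 71.3817)²/71.3817 = 0.0960
  (55 − 45.2554)²/45.2554 = 2.0983
  (36 − 45.7446)²/45.7446 = 2.0758
χ² = 0.7347 + 0.7268 + 0.0971 + 0.0960 + 2.0983 + 2.0758 = 5.829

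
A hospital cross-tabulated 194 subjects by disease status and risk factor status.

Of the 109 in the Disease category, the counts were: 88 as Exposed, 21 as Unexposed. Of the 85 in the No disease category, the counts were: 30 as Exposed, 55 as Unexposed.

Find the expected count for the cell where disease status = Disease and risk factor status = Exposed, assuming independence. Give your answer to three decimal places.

Row total (Disease) = 109; column total (Exposed) = 118; grand total N = 194.
Expected count = (row total × column total) / N = 109 × 118 / 194 = 66.299.

66.299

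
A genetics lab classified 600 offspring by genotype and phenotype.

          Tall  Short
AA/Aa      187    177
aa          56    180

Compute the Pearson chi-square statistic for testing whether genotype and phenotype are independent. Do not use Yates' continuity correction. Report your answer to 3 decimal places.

Row totals: 364, 236. Column totals: 243, 357. Grand total N = 600.
Expected counts (row total × column total / N):
  AA/Aa, Tall: 364×243/600 = 147.4200
  AA/Aa, Short: 364×357/600 = 216.5800
  aa, Tall: 236×243/600 = 95.5800
  aa, Short: 236×357/600 = 140.4200
Contributions (O − E)²/E:
  (187 − 147.4200)²/147.4200 = 10.6266
  (177 − 216.5800)²/216.5800 = 7.2332
  (56 − 95.5800)²/95.5800 = 16.3902
  (180 − 140.4200)²/140.4200 = 11.1564
χ² = 10.6266 + 7.2332 + 16.3902 + 11.1564 = 45.406

45.406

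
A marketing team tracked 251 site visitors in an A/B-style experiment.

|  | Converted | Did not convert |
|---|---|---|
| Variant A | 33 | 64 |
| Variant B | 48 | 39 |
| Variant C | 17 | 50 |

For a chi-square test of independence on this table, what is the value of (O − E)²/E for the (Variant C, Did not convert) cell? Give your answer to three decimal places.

2.054

Row total (Variant C) = 67; column total (Did not convert) = 153; N = 251.
Expected count E = 67 × 153 / 251 = 40.8406.
Contribution = (O − E)²/E = (50 − 40.8406)² / 40.8406 = 2.054.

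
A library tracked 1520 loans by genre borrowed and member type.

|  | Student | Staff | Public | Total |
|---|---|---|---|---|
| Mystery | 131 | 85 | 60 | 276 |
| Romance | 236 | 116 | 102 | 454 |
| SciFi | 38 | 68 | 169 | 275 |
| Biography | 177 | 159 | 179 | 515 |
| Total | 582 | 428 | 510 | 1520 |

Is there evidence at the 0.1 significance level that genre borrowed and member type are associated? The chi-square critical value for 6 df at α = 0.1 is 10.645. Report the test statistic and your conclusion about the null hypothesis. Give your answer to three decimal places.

Grand total N = 1520.
Expected counts (row total × column total / N):
  Mystery, Student: 276×582/1520 = 105.67895
  Mystery, Staff: 276×428/1520 = 77.71579
  Mystery, Public: 276×510/1520 = 92.60526
  Romance, Student: 454×582/1520 = 173.83421
  Romance, Staff: 454×428/1520 = 127.83684
  Romance, Public: 454×510/1520 = 152.32895
  SciFi, Student: 275×582/1520 = 105.29605
  SciFi, Staff: 275×428/1520 = 77.43421
  SciFi, Public: 275×510/1520 = 92.26974
  Biography, Student: 515×582/1520 = 197.19079
  Biography, Staff: 515×428/1520 = 145.01316
  Biography, Public: 515×510/1520 = 172.79605
Contributions (O − E)²/E:
  (131 − 105.67895)²/105.67895 = 6.0670
  (85 − 77.71579)²/77.71579 = 0.6827
  (60 − 92.60526)²/92.60526 = 11.4799
  (236 − 173.83421)²/173.83421 = 22.2314
  (116 − 127.83684)²/127.83684 = 1.0960
  (102 − 152.32895)²/152.32895 = 16.6285
  (38 − 105.29605)²/105.29605 = 43.0098
  (68 − 77.43421)²/77.43421 = 1.1494
  (169 − 92.26974)²/92.26974 = 63.8078
  (177 − 197.19079)²/197.19079 = 2.0674
  (159 − 145.01316)²/145.01316 = 1.3491
  (179 − 172.79605)²/172.79605 = 0.2227
χ² = 6.0670 + 0.6827 + 11.4799 + 22.2314 + 1.0960 + 16.6285 + 43.0098 + 1.1494 + 63.8078 + 2.0674 + 1.3491 + 0.2227 = 169.792
df = (4−1)(3−1) = 6. Since 169.792 > 10.645, reject the null hypothesis of independence at α = 0.1.

169.792; reject H₀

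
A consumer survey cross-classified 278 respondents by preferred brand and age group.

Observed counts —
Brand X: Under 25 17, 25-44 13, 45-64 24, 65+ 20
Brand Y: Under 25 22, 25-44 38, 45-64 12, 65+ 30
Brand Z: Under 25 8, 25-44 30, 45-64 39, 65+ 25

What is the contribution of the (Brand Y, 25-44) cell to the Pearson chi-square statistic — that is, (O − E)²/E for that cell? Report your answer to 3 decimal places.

Row total (Brand Y) = 102; column total (25-44) = 81; N = 278.
Expected count E = 102 × 81 / 278 = 29.7194.
Contribution = (O − E)²/E = (38 − 29.7194)² / 29.7194 = 2.307.

2.307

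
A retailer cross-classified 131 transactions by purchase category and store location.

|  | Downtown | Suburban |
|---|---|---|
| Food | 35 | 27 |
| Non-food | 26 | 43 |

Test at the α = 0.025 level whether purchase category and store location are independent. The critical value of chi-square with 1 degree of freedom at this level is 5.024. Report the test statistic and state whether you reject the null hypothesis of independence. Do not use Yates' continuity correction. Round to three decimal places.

4.624; fail to reject H₀

Row totals: 62, 69. Column totals: 61, 70. Grand total N = 131.
Expected counts (row total × column total / N):
  Food, Downtown: 62×61/131 = 28.8702
  Food, Suburban: 62×70/131 = 33.1298
  Non-food, Downtown: 69×61/131 = 32.1298
  Non-food, Suburban: 69×70/131 = 36.8702
Contributions (O − E)²/E:
  (35 − 28.8702)²/28.8702 = 1.3015
  (27 − 33.1298)²/33.1298 = 1.1342
  (26 − 32.1298)²/32.1298 = 1.1695
  (43 − 36.8702)²/36.8702 = 1.0191
χ² = 1.3015 + 1.1342 + 1.1695 + 1.0191 = 4.624
df = (2−1)(2−1) = 1. Since 4.624 < 5.024, fail to reject the null hypothesis of independence at α = 0.025.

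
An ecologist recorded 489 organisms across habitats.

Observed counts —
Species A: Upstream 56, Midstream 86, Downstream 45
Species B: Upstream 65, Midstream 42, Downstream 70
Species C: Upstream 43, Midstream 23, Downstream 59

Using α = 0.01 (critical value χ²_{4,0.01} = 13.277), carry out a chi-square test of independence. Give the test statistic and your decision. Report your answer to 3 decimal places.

Row totals: 187, 177, 125. Column totals: 164, 151, 174. Grand total N = 489.
Expected counts (row total × column total / N):
  Species A, Upstream: 187×164/489 = 62.7157
  Species A, Midstream: 187×151/489 = 57.7444
  Species A, Downstream: 187×174/489 = 66.5399
  Species B, Upstream: 177×164/489 = 59.3620
  Species B, Midstream: 177×151/489 = 54.6564
  Species B, Downstream: 177×174/489 = 62.9816
  Species C, Upstream: 125×164/489 = 41.9223
  Species C, Midstream: 125×151/489 = 38.5992
  Species C, Downstream: 125×174/489 = 44.4785
Contributions (O − E)²/E:
  (56 − 62.7157)²/62.7157 = 0.7191
  (86 − 57.7444)²/57.7444 = 13.8261
  (45 − 66.5399)²/66.5399 = 6.9728
  (65 − 59.3620)²/59.3620 = 0.5355
  (42 − 54.6564)²/54.6564 = 2.9308
  (70 − 62.9816)²/62.9816 = 0.7821
  (43 − 41.9223)²/41.9223 = 0.0277
  (23 − 38.5992)²/38.5992 = 6.3041
  (59 − 44.4785)²/44.4785 = 4.7410
χ² = 0.7191 + 13.8261 + 6.9728 + 0.5355 + 2.9308 + 0.7821 + 0.0277 + 6.3041 + 4.7410 = 36.839
df = (3−1)(3−1) = 4. Since 36.839 > 13.277, reject the null hypothesis of independence at α = 0.01.

36.839; reject H₀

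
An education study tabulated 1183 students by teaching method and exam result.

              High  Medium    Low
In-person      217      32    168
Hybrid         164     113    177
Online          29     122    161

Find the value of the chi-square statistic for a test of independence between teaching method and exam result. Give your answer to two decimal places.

Row totals: 417, 454, 312. Column totals: 410, 267, 506. Grand total N = 1183.
Expected counts (row total × column total / N):
  In-person, High: 417×410/1183 = 144.5224
  In-person, Medium: 417×267/1183 = 94.1158
  In-person, Low: 417×506/1183 = 178.3618
  Hybrid, High: 454×410/1183 = 157.3457
  Hybrid, Medium: 454×267/1183 = 102.4666
  Hybrid, Low: 454×506/1183 = 194.1877
  Online, High: 312×410/1183 = 108.1319
  Online, Medium: 312×267/1183 = 70.4176
  Online, Low: 312×506/1183 = 133.4505
Contributions (O − E)²/E:
  (217 − 144.5224)²/144.5224 = 36.3473
  (32 − 94.1158)²/94.1158 = 40.9960
  (168 − 178.3618)²/178.3618 = 0.6020
  (164 − 157.3457)²/157.3457 = 0.2814
  (113 − 102.4666)²/102.4666 = 1.0828
  (177 − 194.1877)²/194.1877 = 1.5213
  (29 − 108.1319)²/108.1319 = 57.9094
  (122 − 70.4176)²/70.4176 = 37.7852
  (161 − 133.4505)²/133.4505 = 5.6873
χ² = 36.3473 + 40.9960 + 0.6020 + 0.2814 + 1.0828 + 1.5213 + 57.9094 + 37.7852 + 5.6873 = 182.21

182.21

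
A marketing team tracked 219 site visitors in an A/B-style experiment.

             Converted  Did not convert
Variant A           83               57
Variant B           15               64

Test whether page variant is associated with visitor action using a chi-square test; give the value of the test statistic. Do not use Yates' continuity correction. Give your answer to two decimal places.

33.17

Row totals: 140, 79. Column totals: 98, 121. Grand total N = 219.
Expected counts (row total × column total / N):
  Variant A, Converted: 140×98/219 = 62.648
  Variant A, Did not convert: 140×121/219 = 77.352
  Variant B, Converted: 79×98/219 = 35.352
  Variant B, Did not convert: 79×121/219 = 43.648
Contributions (O − E)²/E:
  (83 − 62.648)²/62.648 = 6.6116
  (57 − 77.352)²/77.352 = 5.3548
  (15 − 35.352)²/35.352 = 11.7166
  (64 − 43.648)²/43.648 = 9.4896
χ² = 6.6116 + 5.3548 + 11.7166 + 9.4896 = 33.17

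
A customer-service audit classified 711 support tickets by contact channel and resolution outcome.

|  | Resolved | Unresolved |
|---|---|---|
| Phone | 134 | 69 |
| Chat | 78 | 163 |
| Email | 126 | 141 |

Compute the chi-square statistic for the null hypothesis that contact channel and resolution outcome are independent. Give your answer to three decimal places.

Row totals: 203, 241, 267. Column totals: 338, 373. Grand total N = 711.
Expected counts (row total × column total / N):
  Phone, Resolved: 203×338/711 = 96.5035
  Phone, Unresolved: 203×373/711 = 106.4965
  Chat, Resolved: 241×338/711 = 114.5682
  Chat, Unresolved: 241×373/711 = 126.4318
  Email, Resolved: 267×338/711 = 126.9283
  Email, Unresolved: 267×373/711 = 140.0717
Contributions (O − E)²/E:
  (134 − 96.5035)²/96.5035 = 14.5693
  (69 − 106.4965)²/106.4965 = 13.2022
  (78 − 114.5682)²/114.5682 = 11.6719
  (163 − 126.4318)²/126.4318 = 10.5767
  (126 − 126.9283)²/126.9283 = 0.0068
  (141 − 140.0717)²/140.0717 = 0.0062
χ² = 14.5693 + 13.2022 + 11.6719 + 10.5767 + 0.0068 + 0.0062 = 50.033

50.033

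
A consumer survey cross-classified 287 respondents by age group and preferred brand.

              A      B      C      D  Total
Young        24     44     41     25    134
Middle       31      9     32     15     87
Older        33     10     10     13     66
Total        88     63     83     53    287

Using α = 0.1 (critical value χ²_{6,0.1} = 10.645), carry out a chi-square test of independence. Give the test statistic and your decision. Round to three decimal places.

36.261; reject H₀

Grand total N = 287.
Expected counts (row total × column total / N):
  Young, A: 134×88/287 = 41.0871
  Young, B: 134×63/287 = 29.4146
  Young, C: 134×83/287 = 38.7526
  Young, D: 134×53/287 = 24.7456
  Middle, A: 87×88/287 = 26.6760
  Middle, B: 87×63/287 = 19.0976
  Middle, C: 87×83/287 = 25.1603
  Middle, D: 87×53/287 = 16.0662
  Older, A: 66×88/287 = 20.2369
  Older, B: 66×63/287 = 14.4878
  Older, C: 66×83/287 = 19.0871
  Older, D: 66×53/287 = 12.1882
Contributions (O − E)²/E:
  (24 − 41.0871)²/41.0871 = 7.1061
  (44 − 29.4146)²/29.4146 = 7.2323
  (41 − 38.7526)²/38.7526 = 0.1303
  (25 − 24.7456)²/24.7456 = 0.0026
  (31 − 26.6760)²/26.6760 = 0.7009
  (9 − 19.0976)²/19.0976 = 5.3390
  (32 − 25.1603)²/25.1603 = 1.8593
  (15 − 16.0662)²/16.0662 = 0.0708
  (33 − 20.2369)²/20.2369 = 8.0495
  (10 − 14.4878)²/14.4878 = 1.3902
  (10 − 19.0871)²/19.0871 = 4.3262
  (13 − 12.1882)²/12.1882 = 0.0541
χ² = 7.1061 + 7.2323 + 0.1303 + 0.0026 + 0.7009 + 5.3390 + 1.8593 + 0.0708 + 8.0495 + 1.3902 + 4.3262 + 0.0541 = 36.261
df = (3−1)(4−1) = 6. Since 36.261 > 10.645, reject the null hypothesis of independence at α = 0.1.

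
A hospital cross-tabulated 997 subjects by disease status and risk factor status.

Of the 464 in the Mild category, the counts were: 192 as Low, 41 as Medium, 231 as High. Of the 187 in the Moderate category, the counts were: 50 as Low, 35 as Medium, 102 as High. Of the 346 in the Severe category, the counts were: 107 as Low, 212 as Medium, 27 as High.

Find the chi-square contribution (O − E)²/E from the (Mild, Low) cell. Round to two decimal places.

5.39

Row total (Mild) = 464; column total (Low) = 349; N = 997.
Expected count E = 464 × 349 / 997 = 162.423.
Contribution = (O − E)²/E = (192 − 162.423)² / 162.423 = 5.39.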